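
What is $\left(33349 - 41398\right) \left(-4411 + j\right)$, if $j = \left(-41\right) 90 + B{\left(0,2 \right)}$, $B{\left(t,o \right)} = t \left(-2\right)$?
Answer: $65204949$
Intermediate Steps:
$B{\left(t,o \right)} = - 2 t$
$j = -3690$ ($j = \left(-41\right) 90 - 0 = -3690 + 0 = -3690$)
$\left(33349 - 41398\right) \left(-4411 + j\right) = \left(33349 - 41398\right) \left(-4411 - 3690\right) = \left(33349 - 41398\right) \left(-8101\right) = \left(-8049\right) \left(-8101\right) = 65204949$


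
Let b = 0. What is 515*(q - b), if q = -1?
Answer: -515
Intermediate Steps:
515*(q - b) = 515*(-1 - 1*0) = 515*(-1 + 0) = 515*(-1) = -515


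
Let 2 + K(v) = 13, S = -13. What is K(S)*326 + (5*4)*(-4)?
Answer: 3506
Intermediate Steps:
K(v) = 11 (K(v) = -2 + 13 = 11)
K(S)*326 + (5*4)*(-4) = 11*326 + (5*4)*(-4) = 3586 + 20*(-4) = 3586 - 80 = 3506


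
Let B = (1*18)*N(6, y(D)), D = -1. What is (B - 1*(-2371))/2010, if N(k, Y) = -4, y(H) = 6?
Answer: 2299/2010 ≈ 1.1438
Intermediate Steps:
B = -72 (B = (1*18)*(-4) = 18*(-4) = -72)
(B - 1*(-2371))/2010 = (-72 - 1*(-2371))/2010 = (-72 + 2371)*(1/2010) = 2299*(1/2010) = 2299/2010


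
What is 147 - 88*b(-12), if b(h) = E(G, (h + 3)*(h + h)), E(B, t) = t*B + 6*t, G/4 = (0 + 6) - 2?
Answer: -418029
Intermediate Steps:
G = 16 (G = 4*((0 + 6) - 2) = 4*(6 - 2) = 4*4 = 16)
E(B, t) = 6*t + B*t (E(B, t) = B*t + 6*t = 6*t + B*t)
b(h) = 44*h*(3 + h) (b(h) = ((h + 3)*(h + h))*(6 + 16) = ((3 + h)*(2*h))*22 = (2*h*(3 + h))*22 = 44*h*(3 + h))
147 - 88*b(-12) = 147 - 3872*(-12)*(3 - 12) = 147 - 3872*(-12)*(-9) = 147 - 88*4752 = 147 - 418176 = -418029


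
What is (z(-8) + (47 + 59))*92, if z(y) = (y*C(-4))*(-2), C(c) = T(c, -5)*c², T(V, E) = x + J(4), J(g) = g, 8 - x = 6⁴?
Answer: -30231016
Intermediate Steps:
x = -1288 (x = 8 - 1*6⁴ = 8 - 1*1296 = 8 - 1296 = -1288)
T(V, E) = -1284 (T(V, E) = -1288 + 4 = -1284)
C(c) = -1284*c²
z(y) = 41088*y (z(y) = (y*(-1284*(-4)²))*(-2) = (y*(-1284*16))*(-2) = (y*(-20544))*(-2) = -20544*y*(-2) = 41088*y)
(z(-8) + (47 + 59))*92 = (41088*(-8) + (47 + 59))*92 = (-328704 + 106)*92 = -328598*92 = -30231016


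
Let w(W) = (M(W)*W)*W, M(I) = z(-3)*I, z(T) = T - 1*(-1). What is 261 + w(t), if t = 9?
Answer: -1197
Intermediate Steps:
z(T) = 1 + T (z(T) = T + 1 = 1 + T)
M(I) = -2*I (M(I) = (1 - 3)*I = -2*I)
w(W) = -2*W**3 (w(W) = ((-2*W)*W)*W = (-2*W**2)*W = -2*W**3)
261 + w(t) = 261 - 2*9**3 = 261 - 2*729 = 261 - 1458 = -1197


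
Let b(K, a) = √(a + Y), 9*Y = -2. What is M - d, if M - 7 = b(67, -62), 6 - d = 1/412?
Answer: 413/412 + 4*I*√35/3 ≈ 1.0024 + 7.8881*I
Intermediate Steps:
Y = -2/9 (Y = (⅑)*(-2) = -2/9 ≈ -0.22222)
d = 2471/412 (d = 6 - 1/412 = 2471/412 ≈ 5.9976)
b(K, a) = √(-2/9 + a) (b(K, a) = √(a - 2/9) = √(-2/9 + a))
M = 7 + 4*I*√35/3 (M = 7 + √(-2 + 9*(-62))/3 = 7 + √(-2 - 558)/3 = 7 + √(-560)/3 = 7 + (4*I*√35)/3 = 7 + 4*I*√35/3 ≈ 7.0 + 7.8881*I)
M - d = (7 + 4*I*√35/3) - 1*2471/412 = (7 + 4*I*√35/3) - 2471/412 = 413/412 + 4*I*√35/3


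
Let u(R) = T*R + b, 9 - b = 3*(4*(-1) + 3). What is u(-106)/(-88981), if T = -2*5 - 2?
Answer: -1284/88981 ≈ -0.014430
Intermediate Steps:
T = -12 (T = -10 - 2 = -12)
b = 12 (b = 9 - 3*(4*(-1) + 3) = 9 - 3*(-4 + 3) = 9 - 3*(-1) = 9 - 1*(-3) = 9 + 3 = 12)
u(R) = 12 - 12*R (u(R) = -12*R + 12 = 12 - 12*R)
u(-106)/(-88981) = (12 - 12*(-106))/(-88981) = (12 + 1272)*(-1/88981) = 1284*(-1/88981) = -1284/88981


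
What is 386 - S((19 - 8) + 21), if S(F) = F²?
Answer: -638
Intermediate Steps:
386 - S((19 - 8) + 21) = 386 - ((19 - 8) + 21)² = 386 - (11 + 21)² = 386 - 1*32² = 386 - 1*1024 = 386 - 1024 = -638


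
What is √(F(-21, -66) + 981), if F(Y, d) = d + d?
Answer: √849 ≈ 29.138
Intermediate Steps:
F(Y, d) = 2*d
√(F(-21, -66) + 981) = √(2*(-66) + 981) = √(-132 + 981) = √849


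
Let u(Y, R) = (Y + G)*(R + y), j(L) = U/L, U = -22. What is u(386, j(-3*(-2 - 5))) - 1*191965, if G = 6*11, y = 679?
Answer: 2403859/21 ≈ 1.1447e+5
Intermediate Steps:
G = 66
j(L) = -22/L
u(Y, R) = (66 + Y)*(679 + R) (u(Y, R) = (Y + 66)*(R + 679) = (66 + Y)*(679 + R))
u(386, j(-3*(-2 - 5))) - 1*191965 = (44814 + 66*(-22*(-1/(3*(-2 - 5)))) + 679*386 - 22*(-1/(3*(-2 - 5)))*386) - 1*191965 = (44814 + 66*(-22/((-3*(-7)))) + 262094 - 22/((-3*(-7)))*386) - 191965 = (44814 + 66*(-22/21) + 262094 - 22/21*386) - 191965 = (44814 - 484/7 + 262094 - 8492/21) - 191965 = 6435124/21 - 191965 = 2403859/21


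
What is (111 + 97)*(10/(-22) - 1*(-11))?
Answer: 24128/11 ≈ 2193.5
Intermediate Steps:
(111 + 97)*(10/(-22) - 1*(-11)) = 208*(10*(-1/22) + 11) = 208*(-5/11 + 11) = 208*(116/11) = 24128/11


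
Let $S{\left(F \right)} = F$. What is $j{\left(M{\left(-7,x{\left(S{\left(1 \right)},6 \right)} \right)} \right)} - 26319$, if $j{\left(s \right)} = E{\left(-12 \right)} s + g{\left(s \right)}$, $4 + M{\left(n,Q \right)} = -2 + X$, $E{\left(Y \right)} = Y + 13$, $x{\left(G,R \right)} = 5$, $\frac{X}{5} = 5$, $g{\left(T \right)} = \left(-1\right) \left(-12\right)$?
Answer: $-26288$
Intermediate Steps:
$g{\left(T \right)} = 12$
$X = 25$ ($X = 5 \cdot 5 = 25$)
$E{\left(Y \right)} = 13 + Y$
$M{\left(n,Q \right)} = 19$ ($M{\left(n,Q \right)} = -4 + \left(-2 + 25\right) = -4 + 23 = 19$)
$j{\left(s \right)} = 12 + s$ ($j{\left(s \right)} = \left(13 - 12\right) s + 12 = 1 s + 12 = s + 12 = 12 + s$)
$j{\left(M{\left(-7,x{\left(S{\left(1 \right)},6 \right)} \right)} \right)} - 26319 = \left(12 + 19\right) - 26319 = 31 - 26319 = -26288$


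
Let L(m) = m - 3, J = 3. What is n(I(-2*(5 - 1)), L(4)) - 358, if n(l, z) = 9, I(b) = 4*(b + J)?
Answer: -349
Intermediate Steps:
L(m) = -3 + m
I(b) = 12 + 4*b (I(b) = 4*(b + 3) = 4*(3 + b) = 12 + 4*b)
n(I(-2*(5 - 1)), L(4)) - 358 = 9 - 358 = -349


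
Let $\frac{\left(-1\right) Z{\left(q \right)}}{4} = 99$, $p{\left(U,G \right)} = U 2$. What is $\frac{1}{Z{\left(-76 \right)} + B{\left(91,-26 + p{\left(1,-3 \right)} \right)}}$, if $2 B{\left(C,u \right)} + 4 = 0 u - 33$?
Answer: $- \frac{2}{829} \approx -0.0024125$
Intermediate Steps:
$p{\left(U,G \right)} = 2 U$
$B{\left(C,u \right)} = - \frac{37}{2}$ ($B{\left(C,u \right)} = -2 + \frac{0 u - 33}{2} = -2 + \frac{0 - 33}{2} = -2 + \frac{1}{2} \left(-33\right) = -2 - \frac{33}{2} = - \frac{37}{2}$)
$Z{\left(q \right)} = -396$ ($Z{\left(q \right)} = \left(-4\right) 99 = -396$)
$\frac{1}{Z{\left(-76 \right)} + B{\left(91,-26 + p{\left(1,-3 \right)} \right)}} = \frac{1}{-396 - \frac{37}{2}} = \frac{1}{- \frac{829}{2}} = - \frac{2}{829}$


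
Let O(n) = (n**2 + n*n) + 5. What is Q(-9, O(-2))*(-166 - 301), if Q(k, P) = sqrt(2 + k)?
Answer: -467*I*sqrt(7) ≈ -1235.6*I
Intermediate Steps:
O(n) = 5 + 2*n**2 (O(n) = (n**2 + n**2) + 5 = 2*n**2 + 5 = 5 + 2*n**2)
Q(-9, O(-2))*(-166 - 301) = sqrt(2 - 9)*(-166 - 301) = sqrt(-7)*(-467) = (I*sqrt(7))*(-467) = -467*I*sqrt(7)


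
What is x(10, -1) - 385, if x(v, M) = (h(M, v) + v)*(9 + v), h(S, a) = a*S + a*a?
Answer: 1515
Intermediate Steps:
h(S, a) = a² + S*a (h(S, a) = S*a + a² = a² + S*a)
x(v, M) = (9 + v)*(v + v*(M + v)) (x(v, M) = (v*(M + v) + v)*(9 + v) = (v + v*(M + v))*(9 + v) = (9 + v)*(v + v*(M + v)))
x(10, -1) - 385 = 10*(9 + 9*(-1) + 10*10 + 10*(-1 + 10)) - 385 = 10*(9 - 9 + 100 + 10*9) - 385 = 10*(9 - 9 + 100 + 90) - 385 = 10*190 - 385 = 1900 - 385 = 1515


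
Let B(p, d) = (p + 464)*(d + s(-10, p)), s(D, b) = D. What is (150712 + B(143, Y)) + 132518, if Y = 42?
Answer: 302654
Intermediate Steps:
B(p, d) = (-10 + d)*(464 + p) (B(p, d) = (p + 464)*(d - 10) = (464 + p)*(-10 + d) = (-10 + d)*(464 + p))
(150712 + B(143, Y)) + 132518 = (150712 + (-4640 - 10*143 + 464*42 + 42*143)) + 132518 = (150712 + (-4640 - 1430 + 19488 + 6006)) + 132518 = (150712 + 19424) + 132518 = 170136 + 132518 = 302654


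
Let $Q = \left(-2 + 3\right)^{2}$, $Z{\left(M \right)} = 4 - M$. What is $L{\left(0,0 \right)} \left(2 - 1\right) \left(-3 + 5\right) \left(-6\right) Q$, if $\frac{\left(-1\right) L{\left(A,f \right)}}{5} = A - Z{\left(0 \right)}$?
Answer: $-240$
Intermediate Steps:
$L{\left(A,f \right)} = 20 - 5 A$ ($L{\left(A,f \right)} = - 5 \left(A - \left(4 - 0\right)\right) = - 5 \left(A - \left(4 + 0\right)\right) = - 5 \left(A - 4\right) = - 5 \left(-4 + A\right) = 20 - 5 A$)
$Q = 1$ ($Q = 1^{2} = 1$)
$L{\left(0,0 \right)} \left(2 - 1\right) \left(-3 + 5\right) \left(-6\right) Q = \left(20 - 0\right) \left(2 - 1\right) \left(-3 + 5\right) \left(-6\right) 1 = \left(20 + 0\right) 1 \cdot 2 \left(-6\right) 1 = 20 \cdot 2 \left(-6\right) 1 = 20 \left(\left(-12\right) 1\right) = 20 \left(-12\right) = -240$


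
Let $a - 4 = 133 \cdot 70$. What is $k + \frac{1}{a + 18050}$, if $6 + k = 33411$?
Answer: $\frac{914094421}{27364} \approx 33405.0$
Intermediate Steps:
$k = 33405$ ($k = -6 + 33411 = 33405$)
$a = 9314$ ($a = 4 + 133 \cdot 70 = 4 + 9310 = 9314$)
$k + \frac{1}{a + 18050} = 33405 + \frac{1}{9314 + 18050} = 33405 + \frac{1}{27364} = \frac{914094421}{27364}$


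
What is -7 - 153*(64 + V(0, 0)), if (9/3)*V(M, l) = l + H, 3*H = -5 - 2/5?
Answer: -48536/5 ≈ -9707.2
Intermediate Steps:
H = -9/5 (H = (-5 - 2/5)/3 = (-5 - 2*⅕)/3 = (-5 - ⅖)/3 = (⅓)*(-27/5) = -9/5 ≈ -1.8000)
V(M, l) = -⅗ + l/3 (V(M, l) = (l - 9/5)/3 = (-9/5 + l)/3 = -⅗ + l/3)
-7 - 153*(64 + V(0, 0)) = -7 - 153*(64 + (-⅗ + (⅓)*0)) = -7 - 153*(64 + (-⅗ + 0)) = -7 - 153*(64 - ⅗) = -7 - 153*317/5 = -7 - 48501/5 = -48536/5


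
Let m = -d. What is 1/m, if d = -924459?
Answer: 1/924459 ≈ 1.0817e-6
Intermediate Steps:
m = 924459 (m = -1*(-924459) = 924459)
1/m = 1/924459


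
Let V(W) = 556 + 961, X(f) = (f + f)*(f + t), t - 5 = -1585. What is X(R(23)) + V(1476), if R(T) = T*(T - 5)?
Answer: -963931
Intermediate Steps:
R(T) = T*(-5 + T)
t = -1580 (t = 5 - 1585 = -1580)
X(f) = 2*f*(-1580 + f) (X(f) = (f + f)*(f - 1580) = (2*f)*(-1580 + f) = 2*f*(-1580 + f))
V(W) = 1517
X(R(23)) + V(1476) = 2*(23*(-5 + 23))*(-1580 + 23*(-5 + 23)) + 1517 = 2*(23*18)*(-1580 + 23*18) + 1517 = 2*414*(-1580 + 414) + 1517 = 2*414*(-1166) + 1517 = -965448 + 1517 = -963931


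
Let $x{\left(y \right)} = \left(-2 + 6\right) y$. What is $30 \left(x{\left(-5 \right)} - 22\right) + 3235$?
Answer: $1975$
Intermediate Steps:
$x{\left(y \right)} = 4 y$
$30 \left(x{\left(-5 \right)} - 22\right) + 3235 = 30 \left(4 \left(-5\right) - 22\right) + 3235 = 30 \left(-20 - 22\right) + 3235 = 30 \left(-42\right) + 3235 = -1260 + 3235 = 1975$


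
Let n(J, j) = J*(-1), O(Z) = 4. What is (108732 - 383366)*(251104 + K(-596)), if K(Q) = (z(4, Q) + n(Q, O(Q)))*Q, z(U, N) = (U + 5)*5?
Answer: 35958378888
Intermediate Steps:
z(U, N) = 25 + 5*U (z(U, N) = (5 + U)*5 = 25 + 5*U)
n(J, j) = -J
K(Q) = Q*(45 - Q) (K(Q) = ((25 + 5*4) - Q)*Q = ((25 + 20) - Q)*Q = (45 - Q)*Q = Q*(45 - Q))
(108732 - 383366)*(251104 + K(-596)) = (108732 - 383366)*(251104 - 596*(45 - 1*(-596))) = -274634*(251104 - 596*(45 + 596)) = -274634*(251104 - 596*641) = -274634*(251104 - 382036) = -274634*(-130932) = 35958378888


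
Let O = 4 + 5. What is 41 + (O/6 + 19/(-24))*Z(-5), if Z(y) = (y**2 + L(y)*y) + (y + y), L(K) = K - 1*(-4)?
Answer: 331/6 ≈ 55.167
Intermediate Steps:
L(K) = 4 + K (L(K) = K + 4 = 4 + K)
Z(y) = y**2 + 2*y + y*(4 + y) (Z(y) = (y**2 + (4 + y)*y) + (y + y) = (y**2 + y*(4 + y)) + 2*y = y**2 + 2*y + y*(4 + y))
O = 9
41 + (O/6 + 19/(-24))*Z(-5) = 41 + (9/6 + 19/(-24))*(2*(-5)*(3 - 5)) = 41 + (9*(1/6) + 19*(-1/24))*(2*(-5)*(-2)) = 41 + (3/2 - 19/24)*20 = 41 + (17/24)*20 = 41 + 85/6 = 331/6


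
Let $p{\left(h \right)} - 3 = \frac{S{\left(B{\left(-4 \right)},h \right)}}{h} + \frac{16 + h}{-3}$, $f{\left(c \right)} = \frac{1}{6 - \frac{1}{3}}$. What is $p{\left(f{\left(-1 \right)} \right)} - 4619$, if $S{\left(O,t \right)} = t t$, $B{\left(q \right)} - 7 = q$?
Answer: $- \frac{235682}{51} \approx -4621.2$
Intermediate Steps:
$f{\left(c \right)} = \frac{3}{17}$ ($f{\left(c \right)} = \frac{1}{6 - \frac{1}{3}} = \frac{1}{\frac{17}{3}} = \frac{3}{17}$)
$B{\left(q \right)} = 7 + q$
$S{\left(O,t \right)} = t^{2}$
$p{\left(h \right)} = - \frac{7}{3} + \frac{2 h}{3}$ ($p{\left(h \right)} = 3 + \left(\frac{h^{2}}{h} + \frac{16 + h}{-3}\right) = 3 + \left(h + \left(16 + h\right) \left(- \frac{1}{3}\right)\right) = 3 + \left(h - \left(\frac{16}{3} + \frac{h}{3}\right)\right) = 3 + \left(- \frac{16}{3} + \frac{2 h}{3}\right) = - \frac{7}{3} + \frac{2 h}{3}$)
$p{\left(f{\left(-1 \right)} \right)} - 4619 = \left(- \frac{7}{3} + \frac{2}{3} \cdot \frac{3}{17}\right) - 4619 = \left(- \frac{7}{3} + \frac{2}{17}\right) - 4619 = - \frac{113}{51} - 4619 = - \frac{235682}{51}$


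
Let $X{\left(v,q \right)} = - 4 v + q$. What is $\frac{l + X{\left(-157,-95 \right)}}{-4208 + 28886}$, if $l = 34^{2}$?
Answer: $\frac{563}{8226} \approx 0.068442$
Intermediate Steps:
$X{\left(v,q \right)} = q - 4 v$
$l = 1156$
$\frac{l + X{\left(-157,-95 \right)}}{-4208 + 28886} = \frac{1156 - -533}{-4208 + 28886} = \frac{1156 + \left(-95 + 628\right)}{24678} = \left(1156 + 533\right) \frac{1}{24678} = 1689 \cdot \frac{1}{24678} = \frac{563}{8226}$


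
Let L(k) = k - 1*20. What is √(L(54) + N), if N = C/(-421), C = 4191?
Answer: √4261783/421 ≈ 4.9036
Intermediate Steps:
L(k) = -20 + k (L(k) = k - 20 = -20 + k)
N = -4191/421 (N = 4191/(-421) = 4191*(-1/421) = -4191/421 ≈ -9.9549)
√(L(54) + N) = √((-20 + 54) - 4191/421) = √(34 - 4191/421) = √(10123/421) = √4261783/421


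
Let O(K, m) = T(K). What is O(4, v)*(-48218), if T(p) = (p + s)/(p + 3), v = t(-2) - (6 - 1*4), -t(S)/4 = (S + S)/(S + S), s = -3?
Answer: -48218/7 ≈ -6888.3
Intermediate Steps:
t(S) = -4 (t(S) = -4*(S + S)/(S + S) = -4*2*S/(2*S) = -4*2*S*1/(2*S) = -4*1 = -4)
v = -6 (v = -4 - (6 - 1*4) = -4 - (6 - 4) = -4 - 1*2 = -4 - 2 = -6)
T(p) = (-3 + p)/(3 + p) (T(p) = (p - 3)/(p + 3) = (-3 + p)/(3 + p))
O(K, m) = (-3 + K)/(3 + K)
O(4, v)*(-48218) = ((-3 + 4)/(3 + 4))*(-48218) = (1/7)*(-48218) = -48218/7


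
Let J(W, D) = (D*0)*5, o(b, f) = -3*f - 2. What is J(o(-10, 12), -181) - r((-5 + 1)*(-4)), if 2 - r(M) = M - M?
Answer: -2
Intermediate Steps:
r(M) = 2 (r(M) = 2 - (M - M) = 2 - 1*0 = 2 + 0 = 2)
o(b, f) = -2 - 3*f
J(W, D) = 0 (J(W, D) = 0*5 = 0)
J(o(-10, 12), -181) - r((-5 + 1)*(-4)) = 0 - 1*2 = 0 - 2 = -2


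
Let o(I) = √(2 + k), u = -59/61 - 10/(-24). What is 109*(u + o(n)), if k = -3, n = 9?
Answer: -43927/732 + 109*I ≈ -60.01 + 109.0*I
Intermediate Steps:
u = -403/732 (u = -59*1/61 - 10*(-1/24) = -59/61 + 5/12 = -403/732 ≈ -0.55055)
o(I) = I (o(I) = √(2 - 3) = √(-1) = I)
109*(u + o(n)) = 109*(-403/732 + I) = -43927/732 + 109*I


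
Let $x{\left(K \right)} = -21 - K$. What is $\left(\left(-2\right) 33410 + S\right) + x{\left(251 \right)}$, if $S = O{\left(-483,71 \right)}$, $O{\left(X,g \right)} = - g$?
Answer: $-67163$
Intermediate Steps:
$S = -71$ ($S = \left(-1\right) 71 = -71$)
$\left(\left(-2\right) 33410 + S\right) + x{\left(251 \right)} = \left(\left(-2\right) 33410 - 71\right) - 272 = \left(-66820 - 71\right) - 272 = -66891 - 272 = -67163$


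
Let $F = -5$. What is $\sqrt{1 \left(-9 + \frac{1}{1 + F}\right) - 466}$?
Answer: $\frac{i \sqrt{1901}}{2} \approx 21.8 i$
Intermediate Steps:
$\sqrt{1 \left(-9 + \frac{1}{1 + F}\right) - 466} = \sqrt{1 \left(-9 + \frac{1}{1 - 5}\right) - 466} = \sqrt{1 \left(-9 + \frac{1}{-4}\right) - 466} = \sqrt{1 \left(-9 - \frac{1}{4}\right) - 466} = \sqrt{1 \left(- \frac{37}{4}\right) - 466} = \sqrt{- \frac{37}{4} - 466} = \sqrt{- \frac{1901}{4}} = \frac{i \sqrt{1901}}{2}$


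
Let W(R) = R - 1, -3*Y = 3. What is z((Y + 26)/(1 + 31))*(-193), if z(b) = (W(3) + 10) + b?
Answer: -78937/32 ≈ -2466.8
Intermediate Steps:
Y = -1 (Y = -1/3*3 = -1)
W(R) = -1 + R
z(b) = 12 + b (z(b) = ((-1 + 3) + 10) + b = (2 + 10) + b = 12 + b)
z((Y + 26)/(1 + 31))*(-193) = (12 + (-1 + 26)/(1 + 31))*(-193) = (12 + 25/32)*(-193) = (409/32)*(-193) = -78937/32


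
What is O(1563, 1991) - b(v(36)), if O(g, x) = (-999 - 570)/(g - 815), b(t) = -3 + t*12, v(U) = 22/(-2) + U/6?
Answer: 45555/748 ≈ 60.902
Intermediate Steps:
v(U) = -11 + U/6 (v(U) = 22*(-½) + U*(⅙) = -11 + U/6)
b(t) = -3 + 12*t
O(g, x) = -1569/(-815 + g)
O(1563, 1991) - b(v(36)) = -1569/(-815 + 1563) - (-3 + 12*(-11 + (⅙)*36)) = -1569/748 - (-3 + 12*(-11 + 6)) = -1569*1/748 - (-3 + 12*(-5)) = -1569/748 - (-3 - 60) = -1569/748 - 1*(-63) = -1569/748 + 63 = 45555/748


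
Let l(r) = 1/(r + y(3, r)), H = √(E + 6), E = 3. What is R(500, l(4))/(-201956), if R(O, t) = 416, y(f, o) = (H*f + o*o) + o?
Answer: -104/50489 ≈ -0.0020599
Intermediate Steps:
H = 3 (H = √(3 + 6) = √9 = 3)
y(f, o) = o + o² + 3*f (y(f, o) = (3*f + o*o) + o = (3*f + o²) + o = (o² + 3*f) + o = o + o² + 3*f)
l(r) = 1/(9 + r² + 2*r) (l(r) = 1/(r + (r + r² + 3*3)) = 1/(r + (r + r² + 9)) = 1/(r + (9 + r + r²)) = 1/(9 + r² + 2*r))
R(500, l(4))/(-201956) = 416/(-201956) = 416*(-1/201956) = -104/50489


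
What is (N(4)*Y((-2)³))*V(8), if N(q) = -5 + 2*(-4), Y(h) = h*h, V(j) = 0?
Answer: 0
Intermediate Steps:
Y(h) = h²
N(q) = -13 (N(q) = -5 - 8 = -13)
(N(4)*Y((-2)³))*V(8) = -13*((-2)³)²*0 = -13*(-8)²*0 = -13*64*0 = -832*0 = 0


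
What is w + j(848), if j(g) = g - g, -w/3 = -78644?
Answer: 235932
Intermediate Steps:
w = 235932 (w = -3*(-78644) = 235932)
j(g) = 0
w + j(848) = 235932 + 0 = 235932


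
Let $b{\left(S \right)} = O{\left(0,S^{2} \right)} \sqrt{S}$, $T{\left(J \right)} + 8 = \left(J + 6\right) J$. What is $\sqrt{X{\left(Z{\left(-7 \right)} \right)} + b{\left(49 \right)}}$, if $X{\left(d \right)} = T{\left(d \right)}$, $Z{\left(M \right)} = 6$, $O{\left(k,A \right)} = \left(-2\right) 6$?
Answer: $2 i \sqrt{5} \approx 4.4721 i$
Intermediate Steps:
$T{\left(J \right)} = -8 + J \left(6 + J\right)$ ($T{\left(J \right)} = -8 + \left(J + 6\right) J = -8 + \left(6 + J\right) J = -8 + J \left(6 + J\right)$)
$O{\left(k,A \right)} = -12$
$X{\left(d \right)} = -8 + d^{2} + 6 d$
$b{\left(S \right)} = - 12 \sqrt{S}$
$\sqrt{X{\left(Z{\left(-7 \right)} \right)} + b{\left(49 \right)}} = \sqrt{\left(-8 + 6^{2} + 6 \cdot 6\right) - 12 \sqrt{49}} = \sqrt{\left(-8 + 36 + 36\right) - 84} = \sqrt{64 - 84} = \sqrt{-20} = 2 i \sqrt{5}$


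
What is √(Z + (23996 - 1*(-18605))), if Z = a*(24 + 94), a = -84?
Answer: √32689 ≈ 180.80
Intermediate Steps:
Z = -9912 (Z = -84*(24 + 94) = -84*118 = -9912)
√(Z + (23996 - 1*(-18605))) = √(-9912 + (23996 - 1*(-18605))) = √(-9912 + (23996 + 18605)) = √(-9912 + 42601) = √32689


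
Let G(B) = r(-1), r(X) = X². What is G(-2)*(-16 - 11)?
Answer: -27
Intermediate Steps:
G(B) = 1 (G(B) = (-1)² = 1)
G(-2)*(-16 - 11) = 1*(-16 - 11) = 1*(-27) = -27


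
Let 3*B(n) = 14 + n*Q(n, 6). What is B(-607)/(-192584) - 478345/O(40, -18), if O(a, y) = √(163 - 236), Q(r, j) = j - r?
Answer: 19583/30408 + 478345*I*√73/73 ≈ 0.64401 + 55986.0*I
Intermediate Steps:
O(a, y) = I*√73 (O(a, y) = √(-73) = I*√73)
B(n) = 14/3 + n*(6 - n)/3 (B(n) = (14 + n*(6 - n))/3 = 14/3 + n*(6 - n)/3)
B(-607)/(-192584) - 478345/O(40, -18) = (14/3 - ⅓*(-607)*(-6 - 607))/(-192584) - 478345*(-I*√73/73) = (14/3 - ⅓*(-607)*(-613))*(-1/192584) - (-478345)*I*√73/73 = (14/3 - 372091/3)*(-1/192584) + 478345*I*√73/73 = -372077/3*(-1/192584) + 478345*I*√73/73 = 19583/30408 + 478345*I*√73/73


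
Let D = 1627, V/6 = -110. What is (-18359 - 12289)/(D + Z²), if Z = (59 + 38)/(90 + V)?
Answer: -9957535200/528621709 ≈ -18.837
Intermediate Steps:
V = -660 (V = 6*(-110) = -660)
Z = -97/570 (Z = (59 + 38)/(90 - 660) = 97/(-570) = 97*(-1/570) = -97/570 ≈ -0.17018)
(-18359 - 12289)/(D + Z²) = (-18359 - 12289)/(1627 + (-97/570)²) = -30648/(1627 + 9409/324900) = -30648/528621709/324900 = -30648*324900/528621709 = -9957535200/528621709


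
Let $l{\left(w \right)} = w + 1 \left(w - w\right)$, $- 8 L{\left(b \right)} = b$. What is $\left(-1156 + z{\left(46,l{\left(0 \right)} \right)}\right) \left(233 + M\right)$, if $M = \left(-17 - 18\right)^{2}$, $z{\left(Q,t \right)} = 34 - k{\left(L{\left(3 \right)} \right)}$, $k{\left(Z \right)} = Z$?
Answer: $- \frac{6541317}{4} \approx -1.6353 \cdot 10^{6}$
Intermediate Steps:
$L{\left(b \right)} = - \frac{b}{8}$
$l{\left(w \right)} = w$ ($l{\left(w \right)} = w + 1 \cdot 0 = w + 0 = w$)
$z{\left(Q,t \right)} = \frac{275}{8}$ ($z{\left(Q,t \right)} = 34 - \left(- \frac{1}{8}\right) 3 = 34 - - \frac{3}{8} = 34 + \frac{3}{8} = \frac{275}{8}$)
$M = 1225$ ($M = \left(-35\right)^{2} = 1225$)
$\left(-1156 + z{\left(46,l{\left(0 \right)} \right)}\right) \left(233 + M\right) = \left(-1156 + \frac{275}{8}\right) \left(233 + 1225\right) = \left(- \frac{8973}{8}\right) 1458 = - \frac{6541317}{4}$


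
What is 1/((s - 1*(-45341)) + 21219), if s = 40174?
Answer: 1/106734 ≈ 9.3691e-6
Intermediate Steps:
1/((s - 1*(-45341)) + 21219) = 1/((40174 - 1*(-45341)) + 21219) = 1/((40174 + 45341) + 21219) = 1/(85515 + 21219) = 1/106734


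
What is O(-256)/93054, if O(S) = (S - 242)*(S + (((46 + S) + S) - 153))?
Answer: 72625/15509 ≈ 4.6828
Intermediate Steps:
O(S) = (-242 + S)*(-107 + 3*S) (O(S) = (-242 + S)*(S + ((46 + 2*S) - 153)) = (-242 + S)*(S + (-107 + 2*S)) = (-242 + S)*(-107 + 3*S))
O(-256)/93054 = (25894 - 833*(-256) + 3*(-256)**2)/93054 = (25894 + 213248 + 3*65536)*(1/93054) = (25894 + 213248 + 196608)*(1/93054) = 435750*(1/93054) = 72625/15509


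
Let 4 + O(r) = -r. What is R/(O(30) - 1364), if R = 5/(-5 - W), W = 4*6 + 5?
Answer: 5/47532 ≈ 0.00010519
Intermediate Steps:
W = 29 (W = 24 + 5 = 29)
O(r) = -4 - r
R = -5/34 (R = 5/(-5 - 1*29) = 5/(-5 - 29) = 5/(-34) = 5*(-1/34) = -5/34 ≈ -0.14706)
R/(O(30) - 1364) = -5/34/((-4 - 1*30) - 1364) = -5/34/((-4 - 30) - 1364) = -5/34/(-34 - 1364) = -5/34/(-1398) = -1/1398*(-5/34) = 5/47532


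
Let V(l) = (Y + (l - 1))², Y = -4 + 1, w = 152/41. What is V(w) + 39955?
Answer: 67164499/1681 ≈ 39955.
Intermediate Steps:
w = 152/41 (w = 152*(1/41) = 152/41 ≈ 3.7073)
Y = -3
V(l) = (-4 + l)² (V(l) = (-3 + (l - 1))² = (-3 + (-1 + l))² = (-4 + l)²)
V(w) + 39955 = (-4 + 152/41)² + 39955 = (-12/41)² + 39955 = 144/1681 + 39955 = 67164499/1681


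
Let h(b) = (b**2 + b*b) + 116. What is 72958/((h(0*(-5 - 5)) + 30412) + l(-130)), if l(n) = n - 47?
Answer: 72958/30351 ≈ 2.4038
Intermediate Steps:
l(n) = -47 + n
h(b) = 116 + 2*b**2 (h(b) = (b**2 + b**2) + 116 = 2*b**2 + 116 = 116 + 2*b**2)
72958/((h(0*(-5 - 5)) + 30412) + l(-130)) = 72958/(((116 + 2*(0*(-5 - 5))**2) + 30412) + (-47 - 130)) = 72958/(((116 + 2*(0*(-10))**2) + 30412) - 177) = 72958/(((116 + 2*0**2) + 30412) - 177) = 72958/(((116 + 2*0) + 30412) - 177) = 72958/(((116 + 0) + 30412) - 177) = 72958/((116 + 30412) - 177) = 72958/(30528 - 177) = 72958/30351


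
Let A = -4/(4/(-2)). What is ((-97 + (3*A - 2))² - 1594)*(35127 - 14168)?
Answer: 147865745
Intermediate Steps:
A = 2 (A = -4/(4*(-½)) = -4/(-2) = -4*(-½) = 2)
((-97 + (3*A - 2))² - 1594)*(35127 - 14168) = ((-97 + (3*2 - 2))² - 1594)*(35127 - 14168) = ((-97 + (6 - 2))² - 1594)*20959 = ((-97 + 4)² - 1594)*20959 = ((-93)² - 1594)*20959 = (8649 - 1594)*20959 = 7055*20959 = 147865745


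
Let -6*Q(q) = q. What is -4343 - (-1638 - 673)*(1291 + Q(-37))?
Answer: 17960455/6 ≈ 2.9934e+6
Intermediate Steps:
Q(q) = -q/6
-4343 - (-1638 - 673)*(1291 + Q(-37)) = -4343 - (-1638 - 673)*(1291 - ⅙*(-37)) = -4343 - (-2311)*(1291 + 37/6) = -4343 - (-2311)*7783/6 = -4343 - 1*(-17986513/6) = -4343 + 17986513/6 = 17960455/6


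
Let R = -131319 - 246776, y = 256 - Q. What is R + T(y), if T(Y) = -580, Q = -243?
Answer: -378675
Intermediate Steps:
y = 499 (y = 256 - 1*(-243) = 256 + 243 = 499)
R = -378095
R + T(y) = -378095 - 580 = -378675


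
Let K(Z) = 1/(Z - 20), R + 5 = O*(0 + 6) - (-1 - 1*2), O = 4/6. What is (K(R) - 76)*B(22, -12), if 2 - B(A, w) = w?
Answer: -9583/9 ≈ -1064.8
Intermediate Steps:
O = ⅔ (O = 4*(⅙) = ⅔ ≈ 0.66667)
B(A, w) = 2 - w
R = 2 (R = -5 + (2*(0 + 6)/3 - (-1 - 1*2)) = -5 + ((⅔)*6 - (-1 - 2)) = -5 + (4 - 1*(-3)) = -5 + (4 + 3) = -5 + 7 = 2)
K(Z) = 1/(-20 + Z)
(K(R) - 76)*B(22, -12) = (1/(-20 + 2) - 76)*(2 - 1*(-12)) = (1/(-18) - 76)*(2 + 12) = (-1/18 - 76)*14 = -1369/18*14 = -9583/9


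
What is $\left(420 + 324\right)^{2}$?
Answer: $553536$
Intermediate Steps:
$\left(420 + 324\right)^{2} = 744^{2} = 553536$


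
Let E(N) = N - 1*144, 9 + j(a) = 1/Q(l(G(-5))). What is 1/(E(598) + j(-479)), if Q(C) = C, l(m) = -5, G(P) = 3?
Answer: 5/2224 ≈ 0.0022482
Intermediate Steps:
j(a) = -46/5 (j(a) = -9 + 1/(-5) = -9 - ⅕ = -46/5)
E(N) = -144 + N (E(N) = N - 144 = -144 + N)
1/(E(598) + j(-479)) = 1/((-144 + 598) - 46/5) = 1/(454 - 46/5) = 1/(2224/5) = 5/2224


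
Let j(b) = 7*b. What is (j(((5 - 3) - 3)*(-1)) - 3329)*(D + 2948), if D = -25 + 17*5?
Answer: -9992576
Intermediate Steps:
D = 60 (D = -25 + 85 = 60)
(j(((5 - 3) - 3)*(-1)) - 3329)*(D + 2948) = (7*(((5 - 3) - 3)*(-1)) - 3329)*(60 + 2948) = (7*((2 - 3)*(-1)) - 3329)*3008 = (7*(-1*(-1)) - 3329)*3008 = (7*1 - 3329)*3008 = (7 - 3329)*3008 = -3322*3008 = -9992576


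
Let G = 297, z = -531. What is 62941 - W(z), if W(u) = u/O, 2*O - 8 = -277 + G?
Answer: 881705/14 ≈ 62979.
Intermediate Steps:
O = 14 (O = 4 + (-277 + 297)/2 = 4 + (1/2)*20 = 4 + 10 = 14)
W(u) = u/14
62941 - W(z) = 62941 - (-531)/14 = 62941 - 1*(-531/14) = 62941 + 531/14 = 881705/14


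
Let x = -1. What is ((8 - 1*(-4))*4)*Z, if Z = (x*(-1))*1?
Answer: 48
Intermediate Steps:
Z = 1 (Z = -1*(-1)*1 = 1*1 = 1)
((8 - 1*(-4))*4)*Z = ((8 - 1*(-4))*4)*1 = ((8 + 4)*4)*1 = (12*4)*1 = 48*1 = 48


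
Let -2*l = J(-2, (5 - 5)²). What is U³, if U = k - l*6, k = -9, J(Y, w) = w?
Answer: -729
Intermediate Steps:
l = 0 (l = -(5 - 5)²/2 = -½*0² = -½*0 = 0)
U = -9 (U = -9 - 0*6 = -9 - 1*0 = -9 + 0 = -9)
U³ = (-9)³ = -729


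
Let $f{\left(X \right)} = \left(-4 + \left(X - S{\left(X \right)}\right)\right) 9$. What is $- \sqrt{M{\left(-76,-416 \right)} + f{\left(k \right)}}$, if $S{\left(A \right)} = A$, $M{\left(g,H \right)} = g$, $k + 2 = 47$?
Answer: $- 4 i \sqrt{7} \approx - 10.583 i$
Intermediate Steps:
$k = 45$ ($k = -2 + 47 = 45$)
$f{\left(X \right)} = -36$ ($f{\left(X \right)} = \left(-4 + \left(X - X\right)\right) 9 = \left(-4 + 0\right) 9 = \left(-4\right) 9 = -36$)
$- \sqrt{M{\left(-76,-416 \right)} + f{\left(k \right)}} = - \sqrt{-76 - 36} = - \sqrt{-112} = - 4 i \sqrt{7}$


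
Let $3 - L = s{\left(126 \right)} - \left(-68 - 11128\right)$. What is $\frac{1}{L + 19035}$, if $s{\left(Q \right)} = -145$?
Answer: $\frac{1}{7987} \approx 0.0001252$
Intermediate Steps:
$L = -11048$ ($L = 3 - \left(-145 - \left(-68 - 11128\right)\right) = 3 - \left(-145 - -11196\right) = 3 - \left(-145 + 11196\right) = 3 - 11051 = -11048$)
$\frac{1}{L + 19035} = \frac{1}{-11048 + 19035} = \frac{1}{7987}$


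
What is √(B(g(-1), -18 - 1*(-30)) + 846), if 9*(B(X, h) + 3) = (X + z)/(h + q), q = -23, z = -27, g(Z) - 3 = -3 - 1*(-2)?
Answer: √918302/33 ≈ 29.039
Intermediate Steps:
g(Z) = 2 (g(Z) = 3 + (-3 - 1*(-2)) = 3 + (-3 + 2) = 3 - 1 = 2)
B(X, h) = -3 + (-27 + X)/(9*(-23 + h)) (B(X, h) = -3 + ((X - 27)/(h - 23))/9 = -3 + ((-27 + X)/(-23 + h))/9 = -3 + (-27 + X)/(9*(-23 + h)))
√(B(g(-1), -18 - 1*(-30)) + 846) = √((594 + 2 - 27*(-18 - 1*(-30)))/(9*(-23 + (-18 - 1*(-30)))) + 846) = √((594 + 2 - 27*(-18 + 30))/(9*(-23 + (-18 + 30))) + 846) = √((594 + 2 - 27*12)/(9*(-23 + 12)) + 846) = √((⅑)*(594 + 2 - 324)/(-11) + 846) = √((⅑)*(-1/11)*272 + 846) = √(-272/99 + 846) = √(83482/99) = √918302/33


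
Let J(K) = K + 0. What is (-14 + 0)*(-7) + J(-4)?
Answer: 94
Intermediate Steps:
J(K) = K
(-14 + 0)*(-7) + J(-4) = (-14 + 0)*(-7) - 4 = -14*(-7) - 4 = 98 - 4 = 94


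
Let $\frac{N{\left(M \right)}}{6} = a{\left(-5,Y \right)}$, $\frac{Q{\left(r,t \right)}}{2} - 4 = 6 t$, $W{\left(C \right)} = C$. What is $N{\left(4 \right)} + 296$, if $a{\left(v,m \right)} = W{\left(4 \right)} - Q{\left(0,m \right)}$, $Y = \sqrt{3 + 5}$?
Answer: $272 - 144 \sqrt{2} \approx 68.353$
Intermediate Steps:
$Y = 2 \sqrt{2}$ ($Y = \sqrt{8} = 2 \sqrt{2} \approx 2.8284$)
$Q{\left(r,t \right)} = 8 + 12 t$ ($Q{\left(r,t \right)} = 8 + 2 \cdot 6 t = 8 + 12 t$)
$a{\left(v,m \right)} = -4 - 12 m$ ($a{\left(v,m \right)} = 4 - \left(8 + 12 m\right) = -4 - 12 m$)
$N{\left(M \right)} = -24 - 144 \sqrt{2}$ ($N{\left(M \right)} = 6 \left(-4 - 12 \cdot 2 \sqrt{2}\right) = 6 \left(-4 - 24 \sqrt{2}\right) = -24 - 144 \sqrt{2}$)
$N{\left(4 \right)} + 296 = \left(-24 - 144 \sqrt{2}\right) + 296 = 272 - 144 \sqrt{2}$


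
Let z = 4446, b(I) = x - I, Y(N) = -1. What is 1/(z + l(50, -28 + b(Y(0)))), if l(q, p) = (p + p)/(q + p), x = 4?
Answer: 27/119996 ≈ 0.00022501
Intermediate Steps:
b(I) = 4 - I
l(q, p) = 2*p/(p + q) (l(q, p) = (2*p)/(p + q) = 2*p/(p + q))
1/(z + l(50, -28 + b(Y(0)))) = 1/(4446 + 2*(-28 + (4 - 1*(-1)))/((-28 + (4 - 1*(-1))) + 50)) = 1/(4446 + 2*(-28 + (4 + 1))/((-28 + (4 + 1)) + 50)) = 1/(4446 + 2*(-28 + 5)/((-28 + 5) + 50)) = 1/(4446 + 2*(-23)/(-23 + 50)) = 1/(4446 + 2*(-23)/27) = 1/(4446 + 2*(-23)*(1/27)) = 1/(4446 - 46/27) = 1/(119996/27) = 27/119996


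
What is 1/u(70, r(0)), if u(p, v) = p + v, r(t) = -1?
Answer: 1/69 ≈ 0.014493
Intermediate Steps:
1/u(70, r(0)) = 1/(70 - 1) = 1/69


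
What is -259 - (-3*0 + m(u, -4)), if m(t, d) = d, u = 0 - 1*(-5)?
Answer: -255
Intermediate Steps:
u = 5 (u = 0 + 5 = 5)
-259 - (-3*0 + m(u, -4)) = -259 - (-3*0 - 4) = -259 - (0 - 4) = -259 - 1*(-4) = -259 + 4 = -255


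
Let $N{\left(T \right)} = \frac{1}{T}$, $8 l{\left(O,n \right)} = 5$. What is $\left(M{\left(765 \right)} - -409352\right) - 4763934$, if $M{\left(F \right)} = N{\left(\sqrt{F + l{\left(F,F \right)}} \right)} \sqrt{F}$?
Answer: $-4354582 + \frac{6 \sqrt{34}}{35} \approx -4.3546 \cdot 10^{6}$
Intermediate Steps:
$l{\left(O,n \right)} = \frac{5}{8}$ ($l{\left(O,n \right)} = \frac{1}{8} \cdot 5 = \frac{5}{8}$)
$M{\left(F \right)} = \frac{\sqrt{F}}{\sqrt{\frac{5}{8} + F}}$ ($M{\left(F \right)} = \frac{\sqrt{F}}{\sqrt{F + \frac{5}{8}}} = \frac{\sqrt{F}}{\sqrt{\frac{5}{8} + F}}$)
$\left(M{\left(765 \right)} - -409352\right) - 4763934 = \left(\frac{2 \sqrt{2} \sqrt{765}}{\sqrt{5 + 8 \cdot 765}} - -409352\right) - 4763934 = \left(\frac{2 \sqrt{2} \cdot 3 \sqrt{85}}{\sqrt{5 + 6120}} + 409352\right) - 4763934 = \left(\frac{2 \sqrt{2} \cdot 3 \sqrt{85}}{35 \sqrt{5}} + 409352\right) - 4763934 = \left(2 \sqrt{2} \cdot 3 \sqrt{85} \frac{\sqrt{5}}{175} + 409352\right) - 4763934 = \left(\frac{6 \sqrt{34}}{35} + 409352\right) - 4763934 = \left(409352 + \frac{6 \sqrt{34}}{35}\right) - 4763934 = -4354582 + \frac{6 \sqrt{34}}{35}$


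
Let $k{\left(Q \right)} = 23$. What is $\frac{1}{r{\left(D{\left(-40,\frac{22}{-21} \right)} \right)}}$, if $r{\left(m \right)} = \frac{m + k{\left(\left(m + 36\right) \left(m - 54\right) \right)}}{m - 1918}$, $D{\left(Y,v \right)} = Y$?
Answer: $\frac{1958}{17} \approx 115.18$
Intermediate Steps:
$r{\left(m \right)} = \frac{23 + m}{-1918 + m}$ ($r{\left(m \right)} = \frac{m + 23}{m - 1918} = \frac{23 + m}{-1918 + m}$)
$\frac{1}{r{\left(D{\left(-40,\frac{22}{-21} \right)} \right)}} = \frac{1}{\frac{1}{-1918 - 40} \left(23 - 40\right)} = \frac{1}{\frac{1}{-1958} \left(-17\right)} = \frac{1}{\left(- \frac{1}{1958}\right) \left(-17\right)} = \frac{1}{\frac{17}{1958}} = \frac{1958}{17}$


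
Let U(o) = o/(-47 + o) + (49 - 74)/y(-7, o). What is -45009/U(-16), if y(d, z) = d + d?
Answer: -5671134/257 ≈ -22067.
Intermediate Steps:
y(d, z) = 2*d
U(o) = 25/14 + o/(-47 + o) (U(o) = o/(-47 + o) + (49 - 74)/((2*(-7))) = o/(-47 + o) - 25/(-14) = o/(-47 + o) - 25*(-1/14) = o/(-47 + o) + 25/14 = 25/14 + o/(-47 + o))
-45009/U(-16) = -45009*14*(-47 - 16)/(-1175 + 39*(-16)) = -45009*(-882/(-1175 - 624)) = -45009/((1/14)*(-1/63)*(-1799)) = -45009/257/126 = -45009*126/257 = -5671134/257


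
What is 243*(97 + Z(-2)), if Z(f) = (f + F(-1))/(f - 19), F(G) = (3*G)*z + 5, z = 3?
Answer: 165483/7 ≈ 23640.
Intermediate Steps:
F(G) = 5 + 9*G (F(G) = (3*G)*3 + 5 = 9*G + 5 = 5 + 9*G)
Z(f) = (-4 + f)/(-19 + f) (Z(f) = (f + (5 + 9*(-1)))/(f - 19) = (f + (5 - 9))/(-19 + f) = (f - 4)/(-19 + f) = (-4 + f)/(-19 + f))
243*(97 + Z(-2)) = 243*(97 + (-4 - 2)/(-19 - 2)) = 243*(97 - 6/(-21)) = 243*(97 - 1/21*(-6)) = 243*(97 + 2/7) = 243*(681/7) = 165483/7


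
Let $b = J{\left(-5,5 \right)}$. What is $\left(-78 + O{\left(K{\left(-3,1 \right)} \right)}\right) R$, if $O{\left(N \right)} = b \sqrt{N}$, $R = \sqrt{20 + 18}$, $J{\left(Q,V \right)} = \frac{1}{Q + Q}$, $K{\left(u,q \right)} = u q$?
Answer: $\frac{\sqrt{38} \left(-780 - i \sqrt{3}\right)}{10} \approx -480.82 - 1.0677 i$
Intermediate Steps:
$K{\left(u,q \right)} = q u$
$J{\left(Q,V \right)} = \frac{1}{2 Q}$
$R = \sqrt{38} \approx 6.1644$
$b = - \frac{1}{10}$ ($b = \frac{1}{2 \left(-5\right)} = \frac{1}{2} \left(- \frac{1}{5}\right) = - \frac{1}{10} \approx -0.1$)
$O{\left(N \right)} = - \frac{\sqrt{N}}{10}$
$\left(-78 + O{\left(K{\left(-3,1 \right)} \right)}\right) R = \left(-78 - \frac{\sqrt{1 \left(-3\right)}}{10}\right) \sqrt{38} = \left(-78 - \frac{\sqrt{-3}}{10}\right) \sqrt{38} = \left(-78 - \frac{i \sqrt{3}}{10}\right) \sqrt{38} = \sqrt{38} \left(-78 - \frac{i \sqrt{3}}{10}\right)$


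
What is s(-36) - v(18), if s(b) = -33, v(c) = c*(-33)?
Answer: 561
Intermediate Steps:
v(c) = -33*c
s(-36) - v(18) = -33 - (-33)*18 = -33 - 1*(-594) = -33 + 594 = 561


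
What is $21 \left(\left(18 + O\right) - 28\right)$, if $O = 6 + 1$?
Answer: $-63$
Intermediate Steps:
$O = 7$
$21 \left(\left(18 + O\right) - 28\right) = 21 \left(\left(18 + 7\right) - 28\right) = 21 \left(25 - 28\right) = 21 \left(-3\right) = -63$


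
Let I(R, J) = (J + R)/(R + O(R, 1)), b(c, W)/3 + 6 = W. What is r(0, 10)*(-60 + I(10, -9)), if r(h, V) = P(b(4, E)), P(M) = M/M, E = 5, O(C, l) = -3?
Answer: -419/7 ≈ -59.857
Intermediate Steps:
b(c, W) = -18 + 3*W
I(R, J) = (J + R)/(-3 + R) (I(R, J) = (J + R)/(R - 3) = (J + R)/(-3 + R))
P(M) = 1
r(h, V) = 1
r(0, 10)*(-60 + I(10, -9)) = 1*(-60 + (-9 + 10)/(-3 + 10)) = 1*(-60 + 1/7) = 1*(-419/7) = -419/7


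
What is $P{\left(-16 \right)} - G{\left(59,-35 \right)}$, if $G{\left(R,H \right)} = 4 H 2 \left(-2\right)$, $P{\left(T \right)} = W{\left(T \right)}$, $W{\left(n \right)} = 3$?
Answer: $-557$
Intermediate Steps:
$P{\left(T \right)} = 3$
$G{\left(R,H \right)} = - 16 H$ ($G{\left(R,H \right)} = 8 H \left(-2\right) = - 16 H$)
$P{\left(-16 \right)} - G{\left(59,-35 \right)} = 3 - \left(-16\right) \left(-35\right) = 3 - 560 = -557$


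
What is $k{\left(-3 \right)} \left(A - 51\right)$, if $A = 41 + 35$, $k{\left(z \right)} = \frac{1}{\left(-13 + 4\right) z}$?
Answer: $\frac{25}{27} \approx 0.92593$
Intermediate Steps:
$k{\left(z \right)} = - \frac{1}{9 z}$ ($k{\left(z \right)} = \frac{1}{\left(-9\right) z} = - \frac{1}{9 z}$)
$A = 76$
$k{\left(-3 \right)} \left(A - 51\right) = - \frac{1}{9 \left(-3\right)} \left(76 - 51\right) = \left(- \frac{1}{9}\right) \left(- \frac{1}{3}\right) 25 = \frac{1}{27} \cdot 25 = \frac{25}{27}$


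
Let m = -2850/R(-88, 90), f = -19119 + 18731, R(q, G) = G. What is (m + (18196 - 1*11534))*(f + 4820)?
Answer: 88156912/3 ≈ 2.9386e+7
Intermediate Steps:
f = -388
m = -95/3 (m = -2850/90 = -2850*1/90 = -95/3 ≈ -31.667)
(m + (18196 - 1*11534))*(f + 4820) = (-95/3 + (18196 - 1*11534))*(-388 + 4820) = (-95/3 + (18196 - 11534))*4432 = (-95/3 + 6662)*4432 = (19891/3)*4432 = 88156912/3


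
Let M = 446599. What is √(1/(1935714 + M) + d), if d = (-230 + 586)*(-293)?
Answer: 3*I*√65776801311691571/2382313 ≈ 322.97*I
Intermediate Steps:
d = -104308 (d = 356*(-293) = -104308)
√(1/(1935714 + M) + d) = √(1/(1935714 + 446599) - 104308) = √(1/2382313 - 104308) = √(-248494304403/2382313) = 3*I*√65776801311691571/2382313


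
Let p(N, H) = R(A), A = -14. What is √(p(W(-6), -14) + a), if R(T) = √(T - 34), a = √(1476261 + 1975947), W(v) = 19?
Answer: 2*√(√215763 + I*√3) ≈ 43.105 + 0.080365*I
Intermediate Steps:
a = 4*√215763 (a = √3452208 = 4*√215763 ≈ 1858.0)
R(T) = √(-34 + T)
p(N, H) = 4*I*√3 (p(N, H) = √(-34 - 14) = √(-48) = 4*I*√3)
√(p(W(-6), -14) + a) = √(4*I*√3 + 4*√215763) = √(4*√215763 + 4*I*√3)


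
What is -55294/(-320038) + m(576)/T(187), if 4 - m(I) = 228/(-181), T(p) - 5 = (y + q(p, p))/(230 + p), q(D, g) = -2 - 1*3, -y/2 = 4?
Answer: 1319526650/1071647243 ≈ 1.2313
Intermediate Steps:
y = -8 (y = -2*4 = -8)
q(D, g) = -5 (q(D, g) = -2 - 3 = -5)
T(p) = 5 - 13/(230 + p) (T(p) = 5 + (-8 - 5)/(230 + p) = 5 - 13/(230 + p))
m(I) = 952/181 (m(I) = 4 - 228/(-181) = 4 - 228*(-1)/181 = 4 - 1*(-228/181) = 4 + 228/181 = 952/181)
-55294/(-320038) + m(576)/T(187) = -55294/(-320038) + 952/(181*(((1137 + 5*187)/(230 + 187)))) = -55294*(-1/320038) + 952/(181*(((1137 + 935)/417))) = 27647/160019 + 952/(181*(((1/417)*2072))) = 27647/160019 + 952/(181*(2072/417)) = 27647/160019 + (952/181)*(417/2072) = 27647/160019 + 7089/6697 = 1319526650/1071647243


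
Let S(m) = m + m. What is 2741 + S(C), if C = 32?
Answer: 2805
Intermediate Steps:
S(m) = 2*m
2741 + S(C) = 2741 + 2*32 = 2741 + 64 = 2805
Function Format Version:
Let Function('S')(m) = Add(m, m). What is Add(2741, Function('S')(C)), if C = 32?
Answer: 2805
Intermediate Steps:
Function('S')(m) = Mul(2, m)
Add(2741, Function('S')(C)) = Add(2741, Mul(2, 32)) = Add(2741, 64) = 2805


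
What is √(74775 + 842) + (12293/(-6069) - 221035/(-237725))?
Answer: -316178402/288550605 + √75617 ≈ 273.89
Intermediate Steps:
√(74775 + 842) + (12293/(-6069) - 221035/(-237725)) = √75617 + (12293*(-1/6069) - 221035*(-1/237725)) = √75617 + (-12293/6069 + 44207/47545) = √75617 - 316178402/288550605 = -316178402/288550605 + √75617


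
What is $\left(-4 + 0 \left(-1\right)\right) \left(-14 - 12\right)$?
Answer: $104$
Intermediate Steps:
$\left(-4 + 0 \left(-1\right)\right) \left(-14 - 12\right) = \left(-4 + 0\right) \left(-26\right) = \left(-4\right) \left(-26\right) = 104$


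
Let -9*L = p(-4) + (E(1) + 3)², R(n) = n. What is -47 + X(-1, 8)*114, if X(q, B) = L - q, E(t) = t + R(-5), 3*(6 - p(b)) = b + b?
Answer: -499/9 ≈ -55.444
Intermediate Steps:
p(b) = 6 - 2*b/3 (p(b) = 6 - (b + b)/3 = 6 - 2*b/3)
E(t) = -5 + t (E(t) = t - 5 = -5 + t)
L = -29/27 (L = -((6 - ⅔*(-4)) + ((-5 + 1) + 3)²)/9 = -((6 + 8/3) + (-4 + 3)²)/9 = -(26/3 + (-1)²)/9 = -(26/3 + 1)/9 = -⅑*29/3 = -29/27 ≈ -1.0741)
X(q, B) = -29/27 - q
-47 + X(-1, 8)*114 = -47 + (-29/27 - 1*(-1))*114 = -47 + (-29/27 + 1)*114 = -47 - 2/27*114 = -47 - 76/9 = -499/9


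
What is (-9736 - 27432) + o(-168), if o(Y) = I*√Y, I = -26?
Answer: -37168 - 52*I*√42 ≈ -37168.0 - 337.0*I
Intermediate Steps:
o(Y) = -26*√Y
(-9736 - 27432) + o(-168) = (-9736 - 27432) - 52*I*√42 = -37168 - 52*I*√42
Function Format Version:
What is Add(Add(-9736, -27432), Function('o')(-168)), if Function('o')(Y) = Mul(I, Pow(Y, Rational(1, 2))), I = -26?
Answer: Add(-37168, Mul(-52, I, Pow(42, Rational(1, 2)))) ≈ Add(-37168., Mul(-337.00, I))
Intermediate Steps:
Function('o')(Y) = Mul(-26, Pow(Y, Rational(1, 2)))
Add(Add(-9736, -27432), Function('o')(-168)) = Add(Add(-9736, -27432), Mul(-26, Pow(-168, Rational(1, 2)))) = Add(-37168, Mul(-26, Mul(2, I, Pow(42, Rational(1, 2))))) = Add(-37168, Mul(-52, I, Pow(42, Rational(1, 2))))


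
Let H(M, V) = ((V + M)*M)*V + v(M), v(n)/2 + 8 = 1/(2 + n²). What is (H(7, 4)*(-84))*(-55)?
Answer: 22936760/17 ≈ 1.3492e+6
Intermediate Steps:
v(n) = -16 + 2/(2 + n²)
H(M, V) = 2*(-15 - 8*M²)/(2 + M²) + M*V*(M + V) (H(M, V) = ((V + M)*M)*V + 2*(-15 - 8*M²)/(2 + M²) = ((M + V)*M)*V + 2*(-15 - 8*M²)/(2 + M²) = (M*(M + V))*V + 2*(-15 - 8*M²)/(2 + M²) = M*V*(M + V) + 2*(-15 - 8*M²)/(2 + M²) = 2*(-15 - 8*M²)/(2 + M²) + M*V*(M + V))
(H(7, 4)*(-84))*(-55) = (((-30 - 16*7² + 7*4*(2 + 7²)*(7 + 4))/(2 + 7²))*(-84))*(-55) = (((-30 - 16*49 + 7*4*(2 + 49)*11)/(2 + 49))*(-84))*(-55) = (((-30 - 784 + 7*4*51*11)/51)*(-84))*(-55) = (((-30 - 784 + 15708)/51)*(-84))*(-55) = (((1/51)*14894)*(-84))*(-55) = ((14894/51)*(-84))*(-55) = -417032/17*(-55) = 22936760/17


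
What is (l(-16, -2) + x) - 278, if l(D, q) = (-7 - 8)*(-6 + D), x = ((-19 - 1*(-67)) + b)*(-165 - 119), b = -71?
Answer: 6584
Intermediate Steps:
x = 6532 (x = ((-19 - 1*(-67)) - 71)*(-165 - 119) = ((-19 + 67) - 71)*(-284) = (48 - 71)*(-284) = -23*(-284) = 6532)
l(D, q) = 90 - 15*D (l(D, q) = -15*(-6 + D) = 90 - 15*D)
(l(-16, -2) + x) - 278 = ((90 - 15*(-16)) + 6532) - 278 = ((90 + 240) + 6532) - 278 = (330 + 6532) - 278 = 6862 - 278 = 6584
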